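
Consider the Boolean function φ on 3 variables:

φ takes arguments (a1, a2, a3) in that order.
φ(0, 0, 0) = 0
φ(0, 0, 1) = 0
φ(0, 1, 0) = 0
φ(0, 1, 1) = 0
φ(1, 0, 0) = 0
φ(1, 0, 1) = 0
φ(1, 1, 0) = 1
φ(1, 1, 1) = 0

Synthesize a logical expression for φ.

φ(a1, a2, a3) = (a1 and a2) and not a3

Only row (1,1,0) gives 1. That row's minterm a1·a2·¬a3 is φ directly.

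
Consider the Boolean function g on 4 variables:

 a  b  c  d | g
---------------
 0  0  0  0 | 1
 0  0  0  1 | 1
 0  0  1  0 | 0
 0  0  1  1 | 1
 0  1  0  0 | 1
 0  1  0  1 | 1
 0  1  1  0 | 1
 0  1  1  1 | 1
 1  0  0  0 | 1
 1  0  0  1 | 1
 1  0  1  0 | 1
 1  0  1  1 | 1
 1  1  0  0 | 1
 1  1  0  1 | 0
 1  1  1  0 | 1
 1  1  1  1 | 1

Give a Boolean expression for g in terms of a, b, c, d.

There are just 2 zero rows: (0,0,1,0), (1,1,0,1). Their minterms are ¬a·¬b·c·¬d, a·b·¬c·d; the OR of those covers precisely the 0-outputs, and negating it yields g.

g(a, b, c, d) = ((((a' · b') · c) · d') + (((a · b) · c') · d))'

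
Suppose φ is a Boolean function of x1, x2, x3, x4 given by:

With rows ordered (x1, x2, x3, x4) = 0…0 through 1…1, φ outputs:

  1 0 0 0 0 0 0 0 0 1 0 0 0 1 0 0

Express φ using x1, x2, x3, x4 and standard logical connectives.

φ(x1, x2, x3, x4) = ((((not x1 and not x2) and not x3) and not x4) or (((x1 and not x2) and not x3) and x4)) or (((x1 and x2) and not x3) and x4)

φ=1 on 3 inputs: (0,0,0,0), (1,0,0,1), (1,1,0,1). Reading each as a conjunction of literals (¬x1·¬x2·¬x3·¬x4, x1·¬x2·¬x3·x4, x1·x2·¬x3·x4) and taking the OR gives the canonical DNF.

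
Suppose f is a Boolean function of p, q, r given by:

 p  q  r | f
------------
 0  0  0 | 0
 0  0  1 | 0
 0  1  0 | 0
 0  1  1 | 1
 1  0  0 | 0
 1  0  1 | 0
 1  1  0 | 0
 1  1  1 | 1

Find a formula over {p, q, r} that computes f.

f(p, q, r) = ((not p and q) and r) or ((p and q) and r)

Collect the rows where f=1 — (0,1,1), (1,1,1) — and write one minterm per row: ¬p·q·r, p·q·r. Their union (logical OR) reproduces the table exactly.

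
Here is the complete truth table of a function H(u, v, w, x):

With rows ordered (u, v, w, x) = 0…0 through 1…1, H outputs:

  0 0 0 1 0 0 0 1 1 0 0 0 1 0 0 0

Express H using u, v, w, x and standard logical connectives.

H(u, v, w, x) = (((((¬u ∧ ¬v) ∧ w) ∧ x) ∨ (((¬u ∧ v) ∧ w) ∧ x)) ∨ (((u ∧ ¬v) ∧ ¬w) ∧ ¬x)) ∨ (((u ∧ v) ∧ ¬w) ∧ ¬x)

The 1-rows are (0,0,1,1), (0,1,1,1), (1,0,0,0), (1,1,0,0). Each contributes one minterm — ¬u·¬v·w·x; ¬u·v·w·x; u·¬v·¬w·¬x; u·v·¬w·¬x — and their disjunction is a sum-of-products form of H.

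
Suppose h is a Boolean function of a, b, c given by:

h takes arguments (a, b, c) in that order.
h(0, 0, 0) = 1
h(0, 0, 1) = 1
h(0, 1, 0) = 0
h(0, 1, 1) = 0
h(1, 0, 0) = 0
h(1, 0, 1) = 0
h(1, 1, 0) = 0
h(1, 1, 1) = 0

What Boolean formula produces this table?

h=1 on 2 inputs: (0,0,0), (0,0,1). Reading each as a conjunction of literals (¬a·¬b·¬c, ¬a·¬b·c) and taking the OR gives the canonical DNF.

h(a, b, c) = ((not a and not b) and not c) or ((not a and not b) and c)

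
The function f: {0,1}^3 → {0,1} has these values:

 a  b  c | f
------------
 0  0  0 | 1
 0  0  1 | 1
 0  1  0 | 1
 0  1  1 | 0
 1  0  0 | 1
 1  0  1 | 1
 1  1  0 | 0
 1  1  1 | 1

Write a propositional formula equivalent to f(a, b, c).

The 0-rows are (0,1,1), (1,1,0). Take each as a conjunction (¬a·b·c, a·b·¬c), form their disjunction, and complement — that gives a formula that is 1 everywhere f is.

f(a, b, c) = (((a' · b) · c) + ((a · b) · c'))'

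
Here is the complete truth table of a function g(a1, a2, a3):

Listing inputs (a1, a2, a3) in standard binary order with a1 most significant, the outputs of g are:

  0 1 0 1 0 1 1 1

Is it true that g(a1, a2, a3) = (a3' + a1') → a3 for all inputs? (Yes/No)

No

Evaluate (a3' + a1') → a3 on each row and compare to g:
  a1=0, a2=0, a3=0: formula gives 0, g = 0 ✓
  a1=0, a2=0, a3=1: formula gives 1, g = 1 ✓
  a1=0, a2=1, a3=0: formula gives 0, g = 0 ✓
  a1=0, a2=1, a3=1: formula gives 1, g = 1 ✓
  a1=1, a2=0, a3=0: formula gives 0, g = 0 ✓
  …
  a1=1, a2=1, a3=0: formula gives 0, but g = 1 ✗
Row (1,1,0) is a counterexample, so the formula is not equivalent to g.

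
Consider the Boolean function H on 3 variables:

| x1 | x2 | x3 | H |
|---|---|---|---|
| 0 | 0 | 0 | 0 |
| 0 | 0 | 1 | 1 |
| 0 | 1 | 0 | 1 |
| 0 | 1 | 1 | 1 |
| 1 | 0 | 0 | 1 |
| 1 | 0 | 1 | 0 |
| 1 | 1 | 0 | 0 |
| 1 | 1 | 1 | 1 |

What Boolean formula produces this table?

There are just 3 zero rows: (0,0,0), (1,0,1), (1,1,0). Their minterms are ¬x1·¬x2·¬x3, x1·¬x2·x3, x1·x2·¬x3; the OR of those covers precisely the 0-outputs, and negating it yields H.

H(x1, x2, x3) = NOT ((((NOT x1 AND NOT x2) AND NOT x3) OR ((x1 AND NOT x2) AND x3)) OR ((x1 AND x2) AND NOT x3))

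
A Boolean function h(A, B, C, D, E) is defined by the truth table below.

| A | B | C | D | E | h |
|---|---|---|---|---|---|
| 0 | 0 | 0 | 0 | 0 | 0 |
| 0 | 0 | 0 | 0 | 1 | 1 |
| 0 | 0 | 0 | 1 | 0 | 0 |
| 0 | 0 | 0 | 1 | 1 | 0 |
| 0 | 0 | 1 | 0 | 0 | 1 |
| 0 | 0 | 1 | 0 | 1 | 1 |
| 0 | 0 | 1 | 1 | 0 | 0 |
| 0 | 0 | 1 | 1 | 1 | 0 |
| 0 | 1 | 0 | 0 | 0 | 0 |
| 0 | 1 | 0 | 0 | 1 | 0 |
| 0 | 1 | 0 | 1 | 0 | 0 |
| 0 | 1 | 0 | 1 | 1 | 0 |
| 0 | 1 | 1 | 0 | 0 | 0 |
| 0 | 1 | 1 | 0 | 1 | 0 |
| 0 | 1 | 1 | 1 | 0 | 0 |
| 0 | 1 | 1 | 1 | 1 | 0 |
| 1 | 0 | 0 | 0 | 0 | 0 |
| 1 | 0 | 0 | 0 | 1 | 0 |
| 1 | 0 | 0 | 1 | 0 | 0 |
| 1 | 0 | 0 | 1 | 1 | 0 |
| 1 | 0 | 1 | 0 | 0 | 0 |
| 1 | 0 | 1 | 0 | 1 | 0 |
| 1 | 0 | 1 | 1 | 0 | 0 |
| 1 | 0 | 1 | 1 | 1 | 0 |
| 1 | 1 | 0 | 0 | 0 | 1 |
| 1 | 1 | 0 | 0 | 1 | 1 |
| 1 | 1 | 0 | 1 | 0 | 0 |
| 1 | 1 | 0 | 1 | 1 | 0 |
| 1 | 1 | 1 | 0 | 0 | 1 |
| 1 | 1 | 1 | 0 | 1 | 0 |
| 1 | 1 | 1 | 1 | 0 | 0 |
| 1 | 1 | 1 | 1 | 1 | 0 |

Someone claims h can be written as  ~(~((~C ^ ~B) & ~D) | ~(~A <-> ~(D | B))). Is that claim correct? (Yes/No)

Check the formula against h row by row:
  A=0, B=0, C=0, D=0, E=0: formula gives 0, h = 0 ✓
  A=0, B=0, C=0, D=0, E=1: formula gives 0, but h = 1 ✗
Since they disagree at (0,0,0,0,1), the expression is not a correct formula for h.

No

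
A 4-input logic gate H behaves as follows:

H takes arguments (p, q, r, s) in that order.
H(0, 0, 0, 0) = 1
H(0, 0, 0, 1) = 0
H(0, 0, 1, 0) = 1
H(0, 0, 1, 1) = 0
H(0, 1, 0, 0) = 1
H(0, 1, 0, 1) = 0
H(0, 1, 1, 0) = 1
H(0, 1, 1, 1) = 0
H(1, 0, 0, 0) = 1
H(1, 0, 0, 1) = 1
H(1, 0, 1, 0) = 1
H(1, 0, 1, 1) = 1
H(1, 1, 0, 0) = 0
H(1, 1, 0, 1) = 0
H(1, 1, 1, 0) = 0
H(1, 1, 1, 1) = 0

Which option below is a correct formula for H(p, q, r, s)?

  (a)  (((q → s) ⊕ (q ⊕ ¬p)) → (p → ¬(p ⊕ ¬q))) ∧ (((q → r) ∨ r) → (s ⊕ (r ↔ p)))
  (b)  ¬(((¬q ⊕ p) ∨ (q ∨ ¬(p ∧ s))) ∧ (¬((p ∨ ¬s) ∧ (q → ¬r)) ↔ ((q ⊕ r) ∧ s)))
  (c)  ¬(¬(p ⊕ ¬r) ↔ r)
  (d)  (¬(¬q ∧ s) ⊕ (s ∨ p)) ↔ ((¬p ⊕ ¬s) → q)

d

(a) disagrees with H on (0,0,1,0) (formula → 0, table → 1); rule it out.
(b) disagrees with H on (0,0,0,0) (formula → 0, table → 1); rule it out.
(c) disagrees with H on (0,0,0,0) (formula → 0, table → 1); rule it out.
Only (d) survives; checking it on all 16 rows confirms it matches H.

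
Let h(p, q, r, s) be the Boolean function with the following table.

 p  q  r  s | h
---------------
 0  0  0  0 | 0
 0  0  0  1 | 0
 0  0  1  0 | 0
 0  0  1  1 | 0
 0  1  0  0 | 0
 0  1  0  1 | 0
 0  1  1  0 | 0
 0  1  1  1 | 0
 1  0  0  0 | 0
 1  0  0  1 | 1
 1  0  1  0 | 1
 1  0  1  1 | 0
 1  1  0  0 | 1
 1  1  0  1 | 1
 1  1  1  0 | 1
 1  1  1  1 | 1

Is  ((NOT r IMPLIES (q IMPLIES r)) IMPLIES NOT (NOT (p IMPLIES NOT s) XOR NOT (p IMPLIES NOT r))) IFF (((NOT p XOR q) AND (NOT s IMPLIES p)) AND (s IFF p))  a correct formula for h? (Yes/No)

Evaluate ((NOT r IMPLIES (q IMPLIES r)) IMPLIES NOT (NOT (p IMPLIES NOT s) XOR NOT (p IMPLIES NOT r))) IFF (((NOT p XOR q) AND (NOT s IMPLIES p)) AND (s IFF p)) on each row and compare to h:
  p=0, q=0, r=0, s=0: formula gives 0, h = 0 ✓
  p=0, q=0, r=0, s=1: formula gives 0, h = 0 ✓
  p=0, q=0, r=1, s=0: formula gives 0, h = 0 ✓
  p=0, q=0, r=1, s=1: formula gives 0, h = 0 ✓
  …
  p=1, q=1, r=0, s=0: formula gives 0, but h = 1 ✗
A single disagreement suffices: at (1,1,0,0) they differ, so the formula does not compute h.

No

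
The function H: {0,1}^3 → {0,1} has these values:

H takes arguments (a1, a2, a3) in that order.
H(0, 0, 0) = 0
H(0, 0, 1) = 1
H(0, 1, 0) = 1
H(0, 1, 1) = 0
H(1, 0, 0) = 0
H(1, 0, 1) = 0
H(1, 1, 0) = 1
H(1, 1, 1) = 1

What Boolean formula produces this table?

Collect the rows where H=1 — (0,0,1), (0,1,0), (1,1,0), (1,1,1) — and write one minterm per row: ¬a1·¬a2·a3, ¬a1·a2·¬a3, a1·a2·¬a3, a1·a2·a3. Their union (logical OR) reproduces the table exactly.

H(a1, a2, a3) = ((((¬a1 ∧ ¬a2) ∧ a3) ∨ ((¬a1 ∧ a2) ∧ ¬a3)) ∨ ((a1 ∧ a2) ∧ ¬a3)) ∨ ((a1 ∧ a2) ∧ a3)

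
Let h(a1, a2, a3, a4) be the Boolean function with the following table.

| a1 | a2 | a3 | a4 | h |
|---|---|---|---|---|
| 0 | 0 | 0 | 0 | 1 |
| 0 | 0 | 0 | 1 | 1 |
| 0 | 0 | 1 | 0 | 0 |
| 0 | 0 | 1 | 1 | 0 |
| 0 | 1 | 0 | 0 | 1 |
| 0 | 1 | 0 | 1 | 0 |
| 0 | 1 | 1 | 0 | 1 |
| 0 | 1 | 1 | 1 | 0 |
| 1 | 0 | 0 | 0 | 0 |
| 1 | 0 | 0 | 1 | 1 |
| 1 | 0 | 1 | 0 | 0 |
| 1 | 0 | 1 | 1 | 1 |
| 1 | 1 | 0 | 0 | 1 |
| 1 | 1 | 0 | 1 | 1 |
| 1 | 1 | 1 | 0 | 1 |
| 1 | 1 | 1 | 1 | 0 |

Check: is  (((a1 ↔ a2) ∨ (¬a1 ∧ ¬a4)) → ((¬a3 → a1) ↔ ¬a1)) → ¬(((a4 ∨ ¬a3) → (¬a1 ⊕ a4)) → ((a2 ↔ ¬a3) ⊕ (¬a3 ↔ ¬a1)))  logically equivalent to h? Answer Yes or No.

Test each input against both h and the formula:
  a1=0, a2=0, a3=0, a4=0: formula gives 1, h = 1 ✓
  a1=0, a2=0, a3=0, a4=1: formula gives 1, h = 1 ✓
  a1=0, a2=0, a3=1, a4=0: formula gives 0, h = 0 ✓
  a1=0, a2=0, a3=1, a4=1: formula gives 0, h = 0 ✓
  …
  a1=1, a2=0, a3=1, a4=0: formula gives 1, but h = 0 ✗
Since they disagree at (1,0,1,0), the expression is not a correct formula for h.

No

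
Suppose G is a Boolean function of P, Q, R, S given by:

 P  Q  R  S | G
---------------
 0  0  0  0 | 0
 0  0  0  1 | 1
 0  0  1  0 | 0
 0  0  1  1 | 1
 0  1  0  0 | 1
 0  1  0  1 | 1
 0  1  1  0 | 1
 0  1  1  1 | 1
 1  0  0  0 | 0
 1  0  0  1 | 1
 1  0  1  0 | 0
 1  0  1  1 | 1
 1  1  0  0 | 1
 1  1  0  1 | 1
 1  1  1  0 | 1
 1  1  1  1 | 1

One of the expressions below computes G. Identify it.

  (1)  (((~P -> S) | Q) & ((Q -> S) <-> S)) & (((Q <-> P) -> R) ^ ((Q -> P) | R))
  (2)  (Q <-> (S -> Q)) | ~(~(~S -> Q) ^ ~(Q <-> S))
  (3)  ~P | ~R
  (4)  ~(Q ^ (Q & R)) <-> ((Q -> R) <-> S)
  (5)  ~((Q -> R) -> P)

(1) fails at (0,0,1,1): the formula yields 0, G is 1.
(3) fails at (0,0,0,0): the formula yields 1, G is 0.
(4) fails at (0,1,0,0): the formula yields 0, G is 1.
(5) fails at (0,0,0,0): the formula yields 1, G is 0.
Only (2) survives; checking it on all 16 rows confirms it matches G.

2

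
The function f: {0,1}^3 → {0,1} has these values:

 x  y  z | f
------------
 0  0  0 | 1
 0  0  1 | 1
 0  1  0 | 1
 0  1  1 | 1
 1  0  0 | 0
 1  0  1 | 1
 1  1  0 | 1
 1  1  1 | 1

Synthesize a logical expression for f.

Only row (1,0,0) gives 0. So f is 1 everywhere except there — the complement of the minterm x·¬y·¬z.

f(x, y, z) = NOT ((x AND NOT y) AND NOT z)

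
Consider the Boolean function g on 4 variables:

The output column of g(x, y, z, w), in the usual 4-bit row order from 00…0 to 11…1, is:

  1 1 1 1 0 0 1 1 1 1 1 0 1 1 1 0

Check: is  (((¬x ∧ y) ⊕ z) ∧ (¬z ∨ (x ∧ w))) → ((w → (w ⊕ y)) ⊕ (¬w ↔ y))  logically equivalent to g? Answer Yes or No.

Test each input against both g and the formula:
  x=0, y=0, z=0, w=0: formula gives 1, g = 1 ✓
  x=0, y=0, z=0, w=1: formula gives 1, g = 1 ✓
  x=0, y=0, z=1, w=0: formula gives 1, g = 1 ✓
  x=0, y=0, z=1, w=1: formula gives 1, g = 1 ✓
  …and likewise for the remaining 12 rows.
Every row agrees, so the formula is equivalent.

Yes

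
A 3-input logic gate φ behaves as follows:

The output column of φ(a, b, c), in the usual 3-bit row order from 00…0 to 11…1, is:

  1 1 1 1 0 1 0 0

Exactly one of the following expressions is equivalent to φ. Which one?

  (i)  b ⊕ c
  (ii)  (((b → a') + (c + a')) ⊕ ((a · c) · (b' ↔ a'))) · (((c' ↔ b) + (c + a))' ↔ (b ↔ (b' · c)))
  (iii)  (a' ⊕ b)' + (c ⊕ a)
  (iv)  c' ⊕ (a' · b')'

(i) fails at (0,0,0): the formula yields 0, φ is 1.
(iii) fails at (0,0,0): the formula yields 0, φ is 1.
(iv) fails at (0,0,1): the formula yields 0, φ is 1.
(ii) is the remaining candidate, and it agrees with φ on all 8 inputs.

ii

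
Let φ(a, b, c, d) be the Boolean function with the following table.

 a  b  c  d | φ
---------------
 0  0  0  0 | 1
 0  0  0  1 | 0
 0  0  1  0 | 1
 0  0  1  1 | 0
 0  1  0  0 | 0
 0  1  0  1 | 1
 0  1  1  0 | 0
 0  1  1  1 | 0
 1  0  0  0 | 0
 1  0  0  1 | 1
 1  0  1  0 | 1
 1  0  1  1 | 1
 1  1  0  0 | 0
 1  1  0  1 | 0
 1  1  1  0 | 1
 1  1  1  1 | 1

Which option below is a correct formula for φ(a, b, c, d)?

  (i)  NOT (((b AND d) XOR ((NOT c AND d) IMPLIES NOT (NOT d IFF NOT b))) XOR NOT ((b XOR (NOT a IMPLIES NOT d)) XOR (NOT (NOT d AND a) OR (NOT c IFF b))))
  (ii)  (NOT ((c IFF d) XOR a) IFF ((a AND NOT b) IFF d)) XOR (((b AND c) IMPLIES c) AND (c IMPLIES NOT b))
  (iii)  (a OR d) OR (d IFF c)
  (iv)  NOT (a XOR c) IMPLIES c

(ii) disagrees with φ on (0,0,0,1) (formula → 1, table → 0); rule it out.
(iii) disagrees with φ on (0,0,0,1) (formula → 1, table → 0); rule it out.
(iv) disagrees with φ on (0,0,0,0) (formula → 0, table → 1); rule it out.
Only (i) survives; checking it on all 16 rows confirms it matches φ.

i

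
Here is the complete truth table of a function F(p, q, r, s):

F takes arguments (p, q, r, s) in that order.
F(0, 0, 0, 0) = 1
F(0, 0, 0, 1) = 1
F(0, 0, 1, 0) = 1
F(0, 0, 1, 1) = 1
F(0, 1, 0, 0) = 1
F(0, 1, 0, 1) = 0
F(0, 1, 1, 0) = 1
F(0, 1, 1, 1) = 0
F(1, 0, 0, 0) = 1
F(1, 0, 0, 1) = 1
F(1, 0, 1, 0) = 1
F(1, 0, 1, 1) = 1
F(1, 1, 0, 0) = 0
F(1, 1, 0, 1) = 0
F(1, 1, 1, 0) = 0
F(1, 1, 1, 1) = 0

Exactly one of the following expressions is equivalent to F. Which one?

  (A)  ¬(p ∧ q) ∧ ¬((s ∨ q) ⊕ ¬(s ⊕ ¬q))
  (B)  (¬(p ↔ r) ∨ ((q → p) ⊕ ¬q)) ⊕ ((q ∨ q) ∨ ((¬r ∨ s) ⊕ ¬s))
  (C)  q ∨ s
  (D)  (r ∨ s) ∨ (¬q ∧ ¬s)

A

(B) disagrees with F on (0,0,0,0) (formula → 0, table → 1); rule it out.
(C) disagrees with F on (0,0,0,0) (formula → 0, table → 1); rule it out.
(D) disagrees with F on (0,1,0,0) (formula → 0, table → 1); rule it out.
(A) is the remaining candidate, and it agrees with F on all 16 inputs.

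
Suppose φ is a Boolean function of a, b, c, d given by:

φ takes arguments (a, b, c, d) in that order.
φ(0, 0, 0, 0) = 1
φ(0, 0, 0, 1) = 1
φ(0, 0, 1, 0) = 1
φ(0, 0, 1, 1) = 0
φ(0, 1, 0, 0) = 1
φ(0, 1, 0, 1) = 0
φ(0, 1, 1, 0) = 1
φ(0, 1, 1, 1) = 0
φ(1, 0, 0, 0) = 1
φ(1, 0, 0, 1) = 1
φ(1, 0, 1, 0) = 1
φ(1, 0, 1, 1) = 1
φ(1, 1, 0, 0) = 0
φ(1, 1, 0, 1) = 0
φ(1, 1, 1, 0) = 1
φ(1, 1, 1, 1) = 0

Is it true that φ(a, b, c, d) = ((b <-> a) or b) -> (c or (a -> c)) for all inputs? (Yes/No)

Evaluate ((b <-> a) or b) -> (c or (a -> c)) on each row and compare to φ:
  a=0, b=0, c=0, d=0: formula gives 1, φ = 1 ✓
  a=0, b=0, c=0, d=1: formula gives 1, φ = 1 ✓
  a=0, b=0, c=1, d=0: formula gives 1, φ = 1 ✓
  a=0, b=0, c=1, d=1: formula gives 1, but φ = 0 ✗
Since they disagree at (0,0,1,1), the expression is not a correct formula for φ.

No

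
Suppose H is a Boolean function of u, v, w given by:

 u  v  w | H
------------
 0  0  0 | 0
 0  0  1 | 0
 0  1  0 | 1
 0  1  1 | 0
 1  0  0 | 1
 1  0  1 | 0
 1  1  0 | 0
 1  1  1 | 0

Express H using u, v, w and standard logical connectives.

H=1 on 2 inputs: (0,1,0), (1,0,0). Reading each as a conjunction of literals (¬u·v·¬w, u·¬v·¬w) and taking the OR gives the canonical DNF.

H(u, v, w) = ((NOT u AND v) AND NOT w) OR ((u AND NOT v) AND NOT w)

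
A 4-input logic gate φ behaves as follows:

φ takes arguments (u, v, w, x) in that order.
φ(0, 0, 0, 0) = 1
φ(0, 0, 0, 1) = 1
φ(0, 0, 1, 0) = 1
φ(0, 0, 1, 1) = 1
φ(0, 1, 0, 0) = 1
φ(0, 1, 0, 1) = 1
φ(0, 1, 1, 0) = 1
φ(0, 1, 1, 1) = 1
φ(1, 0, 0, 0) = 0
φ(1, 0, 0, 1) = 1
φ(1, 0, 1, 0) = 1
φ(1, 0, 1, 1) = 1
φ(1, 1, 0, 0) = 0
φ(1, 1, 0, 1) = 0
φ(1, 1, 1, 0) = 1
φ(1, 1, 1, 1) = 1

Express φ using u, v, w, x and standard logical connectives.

φ(u, v, w, x) = NOT (((((u AND NOT v) AND NOT w) AND NOT x) OR (((u AND v) AND NOT w) AND NOT x)) OR (((u AND v) AND NOT w) AND x))

There are just 3 zero rows: (1,0,0,0), (1,1,0,0), (1,1,0,1). Their minterms are u·¬v·¬w·¬x, u·v·¬w·¬x, u·v·¬w·x; the OR of those covers precisely the 0-outputs, and negating it yields φ.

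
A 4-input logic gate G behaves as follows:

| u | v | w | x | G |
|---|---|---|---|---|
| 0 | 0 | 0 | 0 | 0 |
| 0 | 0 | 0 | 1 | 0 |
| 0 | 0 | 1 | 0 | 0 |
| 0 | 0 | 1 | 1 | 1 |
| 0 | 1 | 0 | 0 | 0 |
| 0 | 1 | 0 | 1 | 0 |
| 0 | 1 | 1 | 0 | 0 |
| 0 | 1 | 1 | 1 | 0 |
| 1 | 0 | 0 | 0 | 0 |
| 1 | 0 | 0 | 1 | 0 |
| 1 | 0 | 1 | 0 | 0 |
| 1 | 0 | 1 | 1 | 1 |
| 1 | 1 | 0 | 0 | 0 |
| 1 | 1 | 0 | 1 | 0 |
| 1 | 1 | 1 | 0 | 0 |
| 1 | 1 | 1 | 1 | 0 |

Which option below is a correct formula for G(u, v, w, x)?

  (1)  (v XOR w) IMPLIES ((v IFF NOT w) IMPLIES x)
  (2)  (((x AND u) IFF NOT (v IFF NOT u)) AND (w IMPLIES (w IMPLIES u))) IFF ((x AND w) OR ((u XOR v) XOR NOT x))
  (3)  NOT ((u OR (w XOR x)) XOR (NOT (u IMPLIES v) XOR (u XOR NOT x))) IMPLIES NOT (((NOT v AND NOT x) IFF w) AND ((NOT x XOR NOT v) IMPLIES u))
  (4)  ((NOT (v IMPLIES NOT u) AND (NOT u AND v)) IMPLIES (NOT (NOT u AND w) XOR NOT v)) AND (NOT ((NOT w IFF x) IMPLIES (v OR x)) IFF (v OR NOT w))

(1) disagrees with G on (0,0,0,0) (formula → 1, table → 0); rule it out.
(2) disagrees with G on (0,0,0,1) (formula → 1, table → 0); rule it out.
(3) disagrees with G on (0,0,0,0) (formula → 1, table → 0); rule it out.
(4) is the remaining candidate, and it agrees with G on all 16 inputs.

4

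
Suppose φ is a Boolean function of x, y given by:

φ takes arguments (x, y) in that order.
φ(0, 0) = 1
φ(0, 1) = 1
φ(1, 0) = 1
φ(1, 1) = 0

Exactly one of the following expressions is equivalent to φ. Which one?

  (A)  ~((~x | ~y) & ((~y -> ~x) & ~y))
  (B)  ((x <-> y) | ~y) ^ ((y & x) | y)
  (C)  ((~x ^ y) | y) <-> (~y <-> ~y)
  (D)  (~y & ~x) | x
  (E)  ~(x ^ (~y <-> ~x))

B

(A) disagrees with φ on (0,0) (formula → 0, table → 1); rule it out.
(C) disagrees with φ on (1,0) (formula → 0, table → 1); rule it out.
(D) disagrees with φ on (0,1) (formula → 0, table → 1); rule it out.
(E) disagrees with φ on (0,0) (formula → 0, table → 1); rule it out.
That leaves (B). Evaluating it on every row reproduces the table of φ exactly.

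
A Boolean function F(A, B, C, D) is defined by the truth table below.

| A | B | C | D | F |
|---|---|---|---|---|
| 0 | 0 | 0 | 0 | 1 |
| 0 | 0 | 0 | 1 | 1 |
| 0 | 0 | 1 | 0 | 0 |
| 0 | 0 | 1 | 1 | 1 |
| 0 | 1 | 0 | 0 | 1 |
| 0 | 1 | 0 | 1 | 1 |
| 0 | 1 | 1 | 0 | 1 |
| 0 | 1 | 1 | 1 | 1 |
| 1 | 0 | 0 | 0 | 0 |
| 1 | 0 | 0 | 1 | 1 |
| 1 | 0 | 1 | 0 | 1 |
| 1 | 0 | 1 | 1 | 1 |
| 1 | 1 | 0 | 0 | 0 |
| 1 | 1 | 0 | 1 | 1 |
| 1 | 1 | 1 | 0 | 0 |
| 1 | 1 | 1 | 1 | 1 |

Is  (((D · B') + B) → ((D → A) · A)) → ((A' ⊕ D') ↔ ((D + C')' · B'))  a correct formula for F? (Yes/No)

Yes

Test each input against both F and the formula:
  A=0, B=0, C=0, D=0: formula gives 1, F = 1 ✓
  A=0, B=0, C=0, D=1: formula gives 1, F = 1 ✓
  A=0, B=0, C=1, D=0: formula gives 0, F = 0 ✓
  A=0, B=0, C=1, D=1: formula gives 1, F = 1 ✓
  …and likewise for the remaining 12 rows.
No disagreement on any input; they are logically equivalent.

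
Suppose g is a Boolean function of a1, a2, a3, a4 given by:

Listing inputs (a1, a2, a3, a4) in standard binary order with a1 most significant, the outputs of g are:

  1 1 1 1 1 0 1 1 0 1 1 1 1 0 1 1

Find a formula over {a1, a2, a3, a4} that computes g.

g(a1, a2, a3, a4) = not (((((not a1 and a2) and not a3) and a4) or (((a1 and not a2) and not a3) and not a4)) or (((a1 and a2) and not a3) and a4))

The 0-rows are (0,1,0,1), (1,0,0,0), (1,1,0,1). Take each as a conjunction (¬a1·a2·¬a3·a4, a1·¬a2·¬a3·¬a4, a1·a2·¬a3·a4), form their disjunction, and complement — that gives a formula that is 1 everywhere g is.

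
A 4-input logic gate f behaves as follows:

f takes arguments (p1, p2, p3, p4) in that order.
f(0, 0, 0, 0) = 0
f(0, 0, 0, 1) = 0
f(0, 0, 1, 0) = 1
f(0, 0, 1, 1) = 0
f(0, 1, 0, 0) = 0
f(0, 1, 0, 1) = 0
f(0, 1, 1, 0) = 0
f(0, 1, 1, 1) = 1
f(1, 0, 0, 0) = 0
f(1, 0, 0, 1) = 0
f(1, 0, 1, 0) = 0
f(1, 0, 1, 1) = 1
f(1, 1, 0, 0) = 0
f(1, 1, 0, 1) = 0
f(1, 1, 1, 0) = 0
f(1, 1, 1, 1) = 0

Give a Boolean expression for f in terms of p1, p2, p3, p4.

Collect the rows where f=1 — (0,0,1,0), (0,1,1,1), (1,0,1,1) — and write one minterm per row: ¬p1·¬p2·p3·¬p4, ¬p1·p2·p3·p4, p1·¬p2·p3·p4. Their union (logical OR) reproduces the table exactly.

f(p1, p2, p3, p4) = ((((p1' · p2') · p3) · p4') + (((p1' · p2) · p3) · p4)) + (((p1 · p2') · p3) · p4)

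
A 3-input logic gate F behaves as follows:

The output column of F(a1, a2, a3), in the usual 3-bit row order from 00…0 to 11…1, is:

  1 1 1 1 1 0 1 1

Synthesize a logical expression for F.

F(a1, a2, a3) = not ((a1 and not a2) and a3)

Only row (1,0,1) gives 0. So F is 1 everywhere except there — the complement of the minterm a1·¬a2·a3.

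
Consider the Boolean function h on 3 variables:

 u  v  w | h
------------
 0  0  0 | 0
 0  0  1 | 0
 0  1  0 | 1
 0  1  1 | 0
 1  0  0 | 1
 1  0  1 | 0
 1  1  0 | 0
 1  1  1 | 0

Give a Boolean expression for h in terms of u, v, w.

h(u, v, w) = ((~u & v) & ~w) | ((u & ~v) & ~w)

The 1-rows are (0,1,0), (1,0,0). Each contributes one minterm — ¬u·v·¬w; u·¬v·¬w — and their disjunction is a sum-of-products form of h.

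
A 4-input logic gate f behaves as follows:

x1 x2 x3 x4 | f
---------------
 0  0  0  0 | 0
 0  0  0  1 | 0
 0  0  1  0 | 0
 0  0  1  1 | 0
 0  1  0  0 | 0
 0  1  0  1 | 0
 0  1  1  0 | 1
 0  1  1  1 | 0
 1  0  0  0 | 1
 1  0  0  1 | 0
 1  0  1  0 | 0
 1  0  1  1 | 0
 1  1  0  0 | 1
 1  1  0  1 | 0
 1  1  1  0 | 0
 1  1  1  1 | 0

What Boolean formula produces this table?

f(x1, x2, x3, x4) = ((((not x1 and x2) and x3) and not x4) or (((x1 and not x2) and not x3) and not x4)) or (((x1 and x2) and not x3) and not x4)

Collect the rows where f=1 — (0,1,1,0), (1,0,0,0), (1,1,0,0) — and write one minterm per row: ¬x1·x2·x3·¬x4, x1·¬x2·¬x3·¬x4, x1·x2·¬x3·¬x4. Their union (logical OR) reproduces the table exactly.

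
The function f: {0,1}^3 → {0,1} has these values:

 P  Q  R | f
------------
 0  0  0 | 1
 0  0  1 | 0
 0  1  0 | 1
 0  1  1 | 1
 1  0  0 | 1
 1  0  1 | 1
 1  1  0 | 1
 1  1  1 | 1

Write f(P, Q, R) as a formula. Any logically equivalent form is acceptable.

f(P, Q, R) = ¬((¬P ∧ ¬Q) ∧ R)

Only row (0,0,1) gives 0. So f is 1 everywhere except there — the complement of the minterm ¬P·¬Q·R.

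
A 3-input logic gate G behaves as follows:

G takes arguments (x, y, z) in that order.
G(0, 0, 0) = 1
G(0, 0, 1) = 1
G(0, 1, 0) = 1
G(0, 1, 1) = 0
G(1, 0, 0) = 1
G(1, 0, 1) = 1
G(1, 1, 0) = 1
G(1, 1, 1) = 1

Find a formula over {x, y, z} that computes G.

G(x, y, z) = ~((~x & y) & z)

G is 0 on exactly one input, (0,1,1), whose minterm is ¬x·y·z. So G is the negation of that single conjunction.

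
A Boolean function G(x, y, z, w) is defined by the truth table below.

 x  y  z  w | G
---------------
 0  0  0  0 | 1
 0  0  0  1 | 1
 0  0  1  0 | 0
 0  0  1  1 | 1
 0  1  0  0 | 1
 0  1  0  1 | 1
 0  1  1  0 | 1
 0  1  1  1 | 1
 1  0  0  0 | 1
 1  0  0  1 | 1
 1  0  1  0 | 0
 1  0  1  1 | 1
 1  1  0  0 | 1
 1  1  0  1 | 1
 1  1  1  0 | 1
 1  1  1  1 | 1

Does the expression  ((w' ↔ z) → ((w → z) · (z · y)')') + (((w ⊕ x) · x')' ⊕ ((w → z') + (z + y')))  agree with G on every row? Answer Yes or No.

Test each input against both G and the formula:
  x=0, y=0, z=0, w=0: formula gives 1, G = 1 ✓
  x=0, y=0, z=0, w=1: formula gives 1, G = 1 ✓
  x=0, y=0, z=1, w=0: formula gives 0, G = 0 ✓
  x=0, y=0, z=1, w=1: formula gives 1, G = 1 ✓
  … (the remaining 12 rows also agree.)
No disagreement on any input; they are logically equivalent.

Yes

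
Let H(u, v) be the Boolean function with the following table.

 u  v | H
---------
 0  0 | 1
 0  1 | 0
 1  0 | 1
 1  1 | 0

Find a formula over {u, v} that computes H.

H(u, v) = (u' · v') + (u · v')

H=1 on 2 inputs: (0,0), (1,0). Reading each as a conjunction of literals (¬u·¬v, u·¬v) and taking the OR gives the canonical DNF.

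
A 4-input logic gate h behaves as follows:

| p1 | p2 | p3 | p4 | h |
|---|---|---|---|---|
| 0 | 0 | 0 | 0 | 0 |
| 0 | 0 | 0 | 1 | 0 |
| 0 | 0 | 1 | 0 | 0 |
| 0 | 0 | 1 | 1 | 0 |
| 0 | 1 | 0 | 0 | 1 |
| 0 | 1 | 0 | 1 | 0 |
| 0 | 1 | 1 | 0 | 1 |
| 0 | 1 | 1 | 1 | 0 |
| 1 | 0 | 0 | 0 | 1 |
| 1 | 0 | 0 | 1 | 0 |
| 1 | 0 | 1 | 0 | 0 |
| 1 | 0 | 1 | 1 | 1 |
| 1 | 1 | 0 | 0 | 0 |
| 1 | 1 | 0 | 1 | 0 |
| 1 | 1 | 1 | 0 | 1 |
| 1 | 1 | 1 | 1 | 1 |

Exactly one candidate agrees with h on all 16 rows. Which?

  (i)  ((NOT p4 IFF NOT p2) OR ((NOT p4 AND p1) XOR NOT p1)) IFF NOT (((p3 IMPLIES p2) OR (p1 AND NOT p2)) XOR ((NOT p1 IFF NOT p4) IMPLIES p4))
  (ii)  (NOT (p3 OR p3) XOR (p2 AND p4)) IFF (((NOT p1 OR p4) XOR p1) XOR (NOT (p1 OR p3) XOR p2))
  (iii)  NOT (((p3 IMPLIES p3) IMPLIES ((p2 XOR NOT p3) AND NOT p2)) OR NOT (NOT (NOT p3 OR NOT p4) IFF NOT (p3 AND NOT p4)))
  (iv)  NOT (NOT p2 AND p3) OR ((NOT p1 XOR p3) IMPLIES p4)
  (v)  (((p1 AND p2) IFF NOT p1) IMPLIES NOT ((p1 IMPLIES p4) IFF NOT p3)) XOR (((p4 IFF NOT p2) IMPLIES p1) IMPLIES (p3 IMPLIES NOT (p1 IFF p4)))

ii

(i) disagrees with h on (0,0,0,1) (formula → 1, table → 0); rule it out.
(iii) disagrees with h on (0,0,1,0) (formula → 1, table → 0); rule it out.
(iv) disagrees with h on (0,0,0,0) (formula → 1, table → 0); rule it out.
(v) disagrees with h on (0,0,1,0) (formula → 1, table → 0); rule it out.
Only (ii) survives; checking it on all 16 rows confirms it matches h.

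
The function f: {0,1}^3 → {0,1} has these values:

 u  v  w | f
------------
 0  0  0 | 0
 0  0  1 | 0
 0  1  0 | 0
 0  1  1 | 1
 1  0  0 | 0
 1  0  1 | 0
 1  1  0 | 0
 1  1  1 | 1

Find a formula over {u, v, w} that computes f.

Collect the rows where f=1 — (0,1,1), (1,1,1) — and write one minterm per row: ¬u·v·w, u·v·w. Their union (logical OR) reproduces the table exactly.

f(u, v, w) = ((¬u ∧ v) ∧ w) ∨ ((u ∧ v) ∧ w)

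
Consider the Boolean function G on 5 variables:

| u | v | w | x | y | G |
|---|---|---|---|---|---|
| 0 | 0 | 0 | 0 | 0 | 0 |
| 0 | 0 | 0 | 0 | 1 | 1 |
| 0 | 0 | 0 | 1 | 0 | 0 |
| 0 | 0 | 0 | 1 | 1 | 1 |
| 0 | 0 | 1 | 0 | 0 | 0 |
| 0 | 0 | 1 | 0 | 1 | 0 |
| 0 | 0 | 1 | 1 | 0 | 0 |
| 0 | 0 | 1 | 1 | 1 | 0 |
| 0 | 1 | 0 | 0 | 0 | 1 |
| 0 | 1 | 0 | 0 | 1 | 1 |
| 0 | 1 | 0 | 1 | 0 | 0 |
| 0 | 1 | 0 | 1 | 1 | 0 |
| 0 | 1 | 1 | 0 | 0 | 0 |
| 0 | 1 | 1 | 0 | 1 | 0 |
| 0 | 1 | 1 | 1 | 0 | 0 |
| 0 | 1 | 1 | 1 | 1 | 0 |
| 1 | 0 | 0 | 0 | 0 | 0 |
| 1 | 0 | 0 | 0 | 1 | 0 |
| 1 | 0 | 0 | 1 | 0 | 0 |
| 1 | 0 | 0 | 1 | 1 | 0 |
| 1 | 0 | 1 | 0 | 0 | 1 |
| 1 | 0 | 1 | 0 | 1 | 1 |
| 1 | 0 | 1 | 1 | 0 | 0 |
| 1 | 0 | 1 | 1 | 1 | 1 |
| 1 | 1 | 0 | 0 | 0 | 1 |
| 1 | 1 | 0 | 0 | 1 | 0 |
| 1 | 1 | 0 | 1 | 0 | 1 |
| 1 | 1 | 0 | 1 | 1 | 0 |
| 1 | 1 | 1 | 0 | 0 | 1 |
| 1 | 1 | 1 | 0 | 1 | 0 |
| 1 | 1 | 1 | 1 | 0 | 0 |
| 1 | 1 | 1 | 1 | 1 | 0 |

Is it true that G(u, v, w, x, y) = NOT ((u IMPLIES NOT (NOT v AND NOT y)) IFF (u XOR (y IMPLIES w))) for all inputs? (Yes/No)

No

Test each input against both G and the formula:
  u=0, v=0, w=0, x=0, y=0: formula gives 0, G = 0 ✓
  u=0, v=0, w=0, x=0, y=1: formula gives 1, G = 1 ✓
  u=0, v=0, w=0, x=1, y=0: formula gives 0, G = 0 ✓
  u=0, v=0, w=0, x=1, y=1: formula gives 1, G = 1 ✓
  …
  u=0, v=1, w=0, x=0, y=0: formula gives 0, but G = 1 ✗
A single disagreement suffices: at (0,1,0,0,0) they differ, so the formula does not compute G.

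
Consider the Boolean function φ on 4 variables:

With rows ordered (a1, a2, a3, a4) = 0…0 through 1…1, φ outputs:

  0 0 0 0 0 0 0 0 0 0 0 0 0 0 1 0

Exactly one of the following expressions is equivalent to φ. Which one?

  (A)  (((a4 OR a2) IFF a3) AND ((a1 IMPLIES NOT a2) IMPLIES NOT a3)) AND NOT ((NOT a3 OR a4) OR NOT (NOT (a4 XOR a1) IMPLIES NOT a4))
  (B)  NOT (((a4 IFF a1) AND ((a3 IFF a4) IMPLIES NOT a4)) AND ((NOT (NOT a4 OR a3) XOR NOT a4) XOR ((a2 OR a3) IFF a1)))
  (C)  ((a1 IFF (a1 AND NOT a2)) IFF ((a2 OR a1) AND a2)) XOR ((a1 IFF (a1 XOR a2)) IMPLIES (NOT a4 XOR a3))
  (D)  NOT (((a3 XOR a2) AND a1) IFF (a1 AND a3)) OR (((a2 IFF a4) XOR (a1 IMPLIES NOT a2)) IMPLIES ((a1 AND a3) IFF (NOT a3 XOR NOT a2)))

A

(B) disagrees with φ on (0,0,0,0) (formula → 1, table → 0); rule it out.
(C) disagrees with φ on (0,0,0,0) (formula → 1, table → 0); rule it out.
(D) disagrees with φ on (0,0,0,0) (formula → 1, table → 0); rule it out.
Only (A) survives; checking it on all 16 rows confirms it matches φ.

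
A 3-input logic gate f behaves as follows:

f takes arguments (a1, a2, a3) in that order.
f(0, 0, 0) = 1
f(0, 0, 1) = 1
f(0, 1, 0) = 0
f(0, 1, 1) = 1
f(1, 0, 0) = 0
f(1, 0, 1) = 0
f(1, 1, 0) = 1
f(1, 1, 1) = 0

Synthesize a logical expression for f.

f(a1, a2, a3) = ((((~a1 & ~a2) & ~a3) | ((~a1 & ~a2) & a3)) | ((~a1 & a2) & a3)) | ((a1 & a2) & ~a3)

Collect the rows where f=1 — (0,0,0), (0,0,1), (0,1,1), (1,1,0) — and write one minterm per row: ¬a1·¬a2·¬a3, ¬a1·¬a2·a3, ¬a1·a2·a3, a1·a2·¬a3. Their union (logical OR) reproduces the table exactly.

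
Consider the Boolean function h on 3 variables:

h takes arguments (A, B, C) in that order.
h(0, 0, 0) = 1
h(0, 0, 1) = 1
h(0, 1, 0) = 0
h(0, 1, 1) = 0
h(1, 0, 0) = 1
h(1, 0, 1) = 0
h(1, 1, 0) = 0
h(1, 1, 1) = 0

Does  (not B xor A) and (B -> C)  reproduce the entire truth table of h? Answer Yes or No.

No

Test each input against both h and the formula:
  A=0, B=0, C=0: formula gives 1, h = 1 ✓
  A=0, B=0, C=1: formula gives 1, h = 1 ✓
  A=0, B=1, C=0: formula gives 0, h = 0 ✓
  A=0, B=1, C=1: formula gives 0, h = 0 ✓
  A=1, B=0, C=0: formula gives 0, but h = 1 ✗
Row (1,0,0) is a counterexample, so the formula is not equivalent to h.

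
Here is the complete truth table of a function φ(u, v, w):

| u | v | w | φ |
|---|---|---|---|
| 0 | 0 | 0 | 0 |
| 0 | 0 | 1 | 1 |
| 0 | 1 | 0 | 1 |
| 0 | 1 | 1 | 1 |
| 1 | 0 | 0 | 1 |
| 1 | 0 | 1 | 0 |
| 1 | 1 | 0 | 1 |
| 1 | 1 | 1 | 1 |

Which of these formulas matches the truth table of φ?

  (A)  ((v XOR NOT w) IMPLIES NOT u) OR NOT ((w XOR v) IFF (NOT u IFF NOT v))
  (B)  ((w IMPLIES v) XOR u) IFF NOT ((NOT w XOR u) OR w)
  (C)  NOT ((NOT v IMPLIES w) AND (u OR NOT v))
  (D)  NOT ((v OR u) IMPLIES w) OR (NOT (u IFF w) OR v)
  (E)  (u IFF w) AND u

D

(A) fails at (0,0,0): the formula yields 1, φ is 0.
(B) fails at (0,1,0): the formula yields 0, φ is 1.
(C) fails at (0,0,0): the formula yields 1, φ is 0.
(E) fails at (0,0,1): the formula yields 0, φ is 1.
Only (D) survives; checking it on all 8 rows confirms it matches φ.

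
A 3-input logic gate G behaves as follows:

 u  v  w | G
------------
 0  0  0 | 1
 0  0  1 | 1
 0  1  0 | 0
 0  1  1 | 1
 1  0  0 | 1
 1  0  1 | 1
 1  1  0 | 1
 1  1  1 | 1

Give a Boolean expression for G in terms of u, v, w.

G(u, v, w) = NOT ((NOT u AND v) AND NOT w)

G is 0 on exactly one input, (0,1,0), whose minterm is ¬u·v·¬w. So G is the negation of that single conjunction.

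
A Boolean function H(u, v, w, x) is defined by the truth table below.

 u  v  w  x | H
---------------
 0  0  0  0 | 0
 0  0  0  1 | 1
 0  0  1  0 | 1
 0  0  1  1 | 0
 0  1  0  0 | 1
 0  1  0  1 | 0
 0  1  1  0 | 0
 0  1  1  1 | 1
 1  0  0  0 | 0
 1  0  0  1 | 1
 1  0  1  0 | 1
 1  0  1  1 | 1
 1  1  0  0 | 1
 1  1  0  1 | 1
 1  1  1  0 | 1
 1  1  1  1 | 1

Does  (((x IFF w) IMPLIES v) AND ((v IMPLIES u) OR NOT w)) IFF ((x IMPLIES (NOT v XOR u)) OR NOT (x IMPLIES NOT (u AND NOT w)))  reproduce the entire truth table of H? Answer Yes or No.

Check the formula against H row by row:
  u=0, v=0, w=0, x=0: formula gives 0, H = 0 ✓
  u=0, v=0, w=0, x=1: formula gives 1, H = 1 ✓
  u=0, v=0, w=1, x=0: formula gives 1, H = 1 ✓
  u=0, v=0, w=1, x=1: formula gives 0, H = 0 ✓
  …and likewise for the remaining 12 rows.
No disagreement on any input; they are logically equivalent.

Yes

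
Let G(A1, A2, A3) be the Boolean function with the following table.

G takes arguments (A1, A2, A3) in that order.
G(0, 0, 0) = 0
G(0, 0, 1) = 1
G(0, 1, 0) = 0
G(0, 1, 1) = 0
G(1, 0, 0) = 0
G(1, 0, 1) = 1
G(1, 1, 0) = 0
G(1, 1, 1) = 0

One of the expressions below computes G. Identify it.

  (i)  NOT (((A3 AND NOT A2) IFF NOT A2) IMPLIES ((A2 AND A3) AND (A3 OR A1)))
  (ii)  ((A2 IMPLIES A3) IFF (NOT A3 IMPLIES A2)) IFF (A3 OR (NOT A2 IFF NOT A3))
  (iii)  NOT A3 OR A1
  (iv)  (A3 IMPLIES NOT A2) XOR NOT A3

iv

(i) fails at (0,1,0): the formula yields 1, G is 0.
(ii) fails at (0,1,0): the formula yields 1, G is 0.
(iii) fails at (0,0,0): the formula yields 1, G is 0.
Only (iv) survives; checking it on all 8 rows confirms it matches G.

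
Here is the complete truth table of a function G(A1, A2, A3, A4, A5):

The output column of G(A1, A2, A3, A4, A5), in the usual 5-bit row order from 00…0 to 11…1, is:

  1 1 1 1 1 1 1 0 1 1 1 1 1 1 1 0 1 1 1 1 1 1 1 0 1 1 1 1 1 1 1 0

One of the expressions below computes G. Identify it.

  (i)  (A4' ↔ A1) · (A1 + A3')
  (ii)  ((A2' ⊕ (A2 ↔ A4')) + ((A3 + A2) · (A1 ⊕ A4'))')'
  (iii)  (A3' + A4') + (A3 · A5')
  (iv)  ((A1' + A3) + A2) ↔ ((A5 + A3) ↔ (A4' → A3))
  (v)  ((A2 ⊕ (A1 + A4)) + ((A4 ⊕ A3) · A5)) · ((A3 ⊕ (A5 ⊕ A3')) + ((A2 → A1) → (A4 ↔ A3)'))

(i): at (0,0,0,0,0) it gives 0, but G = 1 — eliminated.
(ii): at (0,0,0,0,0) it gives 0, but G = 1 — eliminated.
(iv): at (0,0,0,0,1) it gives 0, but G = 1 — eliminated.
(v): at (0,0,0,0,0) it gives 0, but G = 1 — eliminated.
That leaves (iii). Evaluating it on every row reproduces the table of G exactly.

iii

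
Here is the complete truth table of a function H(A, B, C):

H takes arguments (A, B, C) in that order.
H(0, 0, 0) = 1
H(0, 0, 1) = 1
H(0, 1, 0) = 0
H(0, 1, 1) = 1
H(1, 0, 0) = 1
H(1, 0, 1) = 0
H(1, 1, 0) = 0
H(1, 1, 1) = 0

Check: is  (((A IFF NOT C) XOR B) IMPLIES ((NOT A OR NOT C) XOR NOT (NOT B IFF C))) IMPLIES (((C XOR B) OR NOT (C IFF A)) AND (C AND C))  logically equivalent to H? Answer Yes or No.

No

Check the formula against H row by row:
  A=0, B=0, C=0: formula gives 0, but H = 1 ✗
A single disagreement suffices: at (0,0,0) they differ, so the formula does not compute H.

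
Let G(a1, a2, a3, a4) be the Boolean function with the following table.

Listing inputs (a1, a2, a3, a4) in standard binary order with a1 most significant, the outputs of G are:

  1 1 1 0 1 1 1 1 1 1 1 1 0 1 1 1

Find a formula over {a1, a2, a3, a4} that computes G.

G(a1, a2, a3, a4) = NOT ((((NOT a1 AND NOT a2) AND a3) AND a4) OR (((a1 AND a2) AND NOT a3) AND NOT a4))

There are just 2 zero rows: (0,0,1,1), (1,1,0,0). Their minterms are ¬a1·¬a2·a3·a4, a1·a2·¬a3·¬a4; the OR of those covers precisely the 0-outputs, and negating it yields G.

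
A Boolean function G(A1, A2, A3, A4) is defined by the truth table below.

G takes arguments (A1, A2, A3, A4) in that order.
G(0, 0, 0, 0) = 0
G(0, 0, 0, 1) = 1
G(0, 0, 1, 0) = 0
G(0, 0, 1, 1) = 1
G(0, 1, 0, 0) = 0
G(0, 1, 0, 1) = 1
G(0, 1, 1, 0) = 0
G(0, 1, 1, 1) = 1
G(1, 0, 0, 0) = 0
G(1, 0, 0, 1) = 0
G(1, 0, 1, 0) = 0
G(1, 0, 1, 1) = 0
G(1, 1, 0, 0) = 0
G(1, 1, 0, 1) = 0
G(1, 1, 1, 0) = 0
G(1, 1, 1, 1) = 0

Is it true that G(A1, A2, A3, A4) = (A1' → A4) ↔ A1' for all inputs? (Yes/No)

Test each input against both G and the formula:
  A1=0, A2=0, A3=0, A4=0: formula gives 0, G = 0 ✓
  A1=0, A2=0, A3=0, A4=1: formula gives 1, G = 1 ✓
  A1=0, A2=0, A3=1, A4=0: formula gives 0, G = 0 ✓
  A1=0, A2=0, A3=1, A4=1: formula gives 1, G = 1 ✓
  … (the remaining 12 rows also agree.)
All 16 rows match — the expression computes G exactly.

Yes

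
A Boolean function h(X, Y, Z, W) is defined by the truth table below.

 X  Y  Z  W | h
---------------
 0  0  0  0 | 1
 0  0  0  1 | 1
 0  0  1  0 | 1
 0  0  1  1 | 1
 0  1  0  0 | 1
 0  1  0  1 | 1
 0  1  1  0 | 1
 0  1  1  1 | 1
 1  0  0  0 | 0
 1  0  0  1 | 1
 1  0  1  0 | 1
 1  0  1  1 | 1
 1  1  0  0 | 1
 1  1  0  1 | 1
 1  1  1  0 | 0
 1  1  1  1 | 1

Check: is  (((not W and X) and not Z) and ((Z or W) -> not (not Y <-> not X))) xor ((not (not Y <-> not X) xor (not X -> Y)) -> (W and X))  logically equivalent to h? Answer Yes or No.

Evaluate (((not W and X) and not Z) and ((Z or W) -> not (not Y <-> not X))) xor ((not (not Y <-> not X) xor (not X -> Y)) -> (W and X)) on each row and compare to h:
  X=0, Y=0, Z=0, W=0: formula gives 1, h = 1 ✓
  X=0, Y=0, Z=0, W=1: formula gives 1, h = 1 ✓
  X=0, Y=0, Z=1, W=0: formula gives 1, h = 1 ✓
  X=0, Y=0, Z=1, W=1: formula gives 1, h = 1 ✓
  … (the remaining 12 rows also agree.)
All 16 rows match — the expression computes h exactly.

Yes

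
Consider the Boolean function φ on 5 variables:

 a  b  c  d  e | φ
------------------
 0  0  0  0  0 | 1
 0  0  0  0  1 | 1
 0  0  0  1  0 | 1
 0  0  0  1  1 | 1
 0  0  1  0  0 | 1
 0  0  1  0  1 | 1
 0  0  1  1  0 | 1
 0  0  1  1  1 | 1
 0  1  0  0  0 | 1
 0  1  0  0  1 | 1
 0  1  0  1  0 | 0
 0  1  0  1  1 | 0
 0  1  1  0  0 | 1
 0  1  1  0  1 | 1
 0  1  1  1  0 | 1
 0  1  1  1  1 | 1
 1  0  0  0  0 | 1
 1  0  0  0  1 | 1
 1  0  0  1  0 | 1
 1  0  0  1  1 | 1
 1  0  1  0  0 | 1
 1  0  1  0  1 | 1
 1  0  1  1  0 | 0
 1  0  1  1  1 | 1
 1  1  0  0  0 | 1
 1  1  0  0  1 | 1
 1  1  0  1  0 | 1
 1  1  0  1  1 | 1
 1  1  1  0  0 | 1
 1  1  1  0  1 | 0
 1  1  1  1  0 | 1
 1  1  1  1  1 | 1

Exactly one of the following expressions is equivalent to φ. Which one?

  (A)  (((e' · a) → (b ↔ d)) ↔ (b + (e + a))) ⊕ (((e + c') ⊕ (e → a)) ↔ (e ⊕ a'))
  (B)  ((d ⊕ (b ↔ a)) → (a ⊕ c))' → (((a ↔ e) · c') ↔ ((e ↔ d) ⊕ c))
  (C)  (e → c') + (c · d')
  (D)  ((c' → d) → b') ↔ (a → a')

B

(A) disagrees with φ on (0,0,0,0,0) (formula → 0, table → 1); rule it out.
(C) disagrees with φ on (0,0,1,1,1) (formula → 0, table → 1); rule it out.
(D) disagrees with φ on (0,1,1,0,0) (formula → 0, table → 1); rule it out.
(B) is the remaining candidate, and it agrees with φ on all 32 inputs.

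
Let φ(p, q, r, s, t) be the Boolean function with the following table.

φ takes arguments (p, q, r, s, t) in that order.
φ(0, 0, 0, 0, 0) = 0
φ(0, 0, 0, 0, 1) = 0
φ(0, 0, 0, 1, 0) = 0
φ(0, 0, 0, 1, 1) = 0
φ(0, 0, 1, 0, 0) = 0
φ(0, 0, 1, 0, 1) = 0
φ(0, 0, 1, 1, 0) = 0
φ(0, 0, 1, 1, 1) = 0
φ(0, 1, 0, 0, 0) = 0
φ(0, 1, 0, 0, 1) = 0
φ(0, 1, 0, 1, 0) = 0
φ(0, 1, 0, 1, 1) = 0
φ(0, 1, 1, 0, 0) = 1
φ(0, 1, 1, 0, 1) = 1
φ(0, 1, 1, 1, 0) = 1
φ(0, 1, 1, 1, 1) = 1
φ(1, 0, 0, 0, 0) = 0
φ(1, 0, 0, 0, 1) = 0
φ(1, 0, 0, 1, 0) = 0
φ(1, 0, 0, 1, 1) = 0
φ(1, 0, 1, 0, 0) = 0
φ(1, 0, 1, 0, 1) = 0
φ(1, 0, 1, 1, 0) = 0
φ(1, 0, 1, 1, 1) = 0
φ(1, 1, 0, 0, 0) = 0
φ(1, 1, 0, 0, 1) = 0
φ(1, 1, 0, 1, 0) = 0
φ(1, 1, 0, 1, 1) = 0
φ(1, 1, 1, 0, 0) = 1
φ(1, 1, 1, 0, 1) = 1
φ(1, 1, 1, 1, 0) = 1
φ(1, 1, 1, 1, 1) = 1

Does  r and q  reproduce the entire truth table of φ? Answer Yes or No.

Yes

Test each input against both φ and the formula:
  p=0, q=0, r=0, s=0, t=0: formula gives 0, φ = 0 ✓
  p=0, q=0, r=0, s=0, t=1: formula gives 0, φ = 0 ✓
  p=0, q=0, r=0, s=1, t=0: formula gives 0, φ = 0 ✓
  p=0, q=0, r=0, s=1, t=1: formula gives 0, φ = 0 ✓
  …and likewise for the remaining 28 rows.
No disagreement on any input; they are logically equivalent.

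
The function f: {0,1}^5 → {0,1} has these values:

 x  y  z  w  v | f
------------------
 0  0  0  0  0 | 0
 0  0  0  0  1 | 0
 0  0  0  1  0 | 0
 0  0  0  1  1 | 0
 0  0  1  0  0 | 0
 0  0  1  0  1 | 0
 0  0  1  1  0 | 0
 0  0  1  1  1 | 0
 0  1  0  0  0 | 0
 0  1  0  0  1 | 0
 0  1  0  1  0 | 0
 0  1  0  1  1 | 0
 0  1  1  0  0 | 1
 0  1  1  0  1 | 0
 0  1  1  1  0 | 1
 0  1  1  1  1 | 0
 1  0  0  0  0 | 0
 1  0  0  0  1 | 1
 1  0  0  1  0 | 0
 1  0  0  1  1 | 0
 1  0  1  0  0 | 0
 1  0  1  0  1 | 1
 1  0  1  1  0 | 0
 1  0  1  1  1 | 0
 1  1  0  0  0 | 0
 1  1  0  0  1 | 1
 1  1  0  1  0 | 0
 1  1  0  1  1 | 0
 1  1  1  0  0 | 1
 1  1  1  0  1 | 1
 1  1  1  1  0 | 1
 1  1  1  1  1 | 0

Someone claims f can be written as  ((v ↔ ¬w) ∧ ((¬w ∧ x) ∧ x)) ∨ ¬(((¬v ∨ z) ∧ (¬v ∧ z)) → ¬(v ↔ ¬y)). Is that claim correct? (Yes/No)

Yes

Test each input against both f and the formula:
  x=0, y=0, z=0, w=0, v=0: formula gives 0, f = 0 ✓
  x=0, y=0, z=0, w=0, v=1: formula gives 0, f = 0 ✓
  x=0, y=0, z=0, w=1, v=0: formula gives 0, f = 0 ✓
  x=0, y=0, z=0, w=1, v=1: formula gives 0, f = 0 ✓
  …and likewise for the remaining 28 rows.
Every row agrees, so the formula is equivalent.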